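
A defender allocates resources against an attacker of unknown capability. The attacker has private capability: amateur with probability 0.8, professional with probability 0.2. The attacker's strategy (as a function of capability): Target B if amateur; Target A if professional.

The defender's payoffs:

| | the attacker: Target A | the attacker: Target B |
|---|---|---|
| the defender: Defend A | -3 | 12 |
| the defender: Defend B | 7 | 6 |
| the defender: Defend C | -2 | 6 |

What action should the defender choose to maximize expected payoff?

Defend A

E[Defend A] = 0.8·(12) + 0.2·(-3) = 9
E[Defend B] = 0.8·(6) + 0.2·(7) = 6.2
E[Defend C] = 0.8·(6) + 0.2·(-2) = 4.4
Best response: Defend A (9 is the largest).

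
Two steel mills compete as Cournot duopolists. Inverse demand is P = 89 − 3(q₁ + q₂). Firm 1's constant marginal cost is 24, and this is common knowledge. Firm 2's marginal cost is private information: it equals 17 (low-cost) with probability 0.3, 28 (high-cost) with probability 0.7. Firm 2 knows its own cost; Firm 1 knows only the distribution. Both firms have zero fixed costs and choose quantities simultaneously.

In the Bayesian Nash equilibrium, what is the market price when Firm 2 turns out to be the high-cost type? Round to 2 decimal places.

47.55

Type-c best response for Firm 2: q₂(c) = (89 − c)/6 − q₁/2.
Firm 1 maximizes expected profit; its first-order condition is 89 − 6q₁ − 3E[q₂] − 24 = 0.
Substituting E[q₂] and solving: E[c₂] = 24.7, so q₁ = (89 − 2·24 + 24.7)/9 = 7.3.
q₂(high-cost) = 6.51667, so P = 89 − 3·(7.3 + 6.51667) = 47.55.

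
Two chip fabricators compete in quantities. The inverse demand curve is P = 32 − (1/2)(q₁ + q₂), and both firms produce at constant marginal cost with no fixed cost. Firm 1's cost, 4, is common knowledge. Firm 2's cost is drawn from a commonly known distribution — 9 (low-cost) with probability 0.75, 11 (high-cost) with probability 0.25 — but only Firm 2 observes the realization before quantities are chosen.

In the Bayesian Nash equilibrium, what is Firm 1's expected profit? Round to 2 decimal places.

Type-c best response for Firm 2: q₂(c) = (32 − c) − q₁/2.
Firm 1 maximizes expected profit; its first-order condition is 32 − q₁ − (1/2)E[q₂] − 4 = 0.
Substituting E[q₂] and solving: E[c₂] = 9.5, so q₁ = (32 − 2·4 + 9.5)/(3/2) = 22.3333.
E[P] = 32 − (1/2)·(q₁ + E[q₂]) = 15.1667; Firm 1's expected profit = (E[P] − 4)·q₁ = (15.1667 − 4)·22.3333 = 249.389.

249.39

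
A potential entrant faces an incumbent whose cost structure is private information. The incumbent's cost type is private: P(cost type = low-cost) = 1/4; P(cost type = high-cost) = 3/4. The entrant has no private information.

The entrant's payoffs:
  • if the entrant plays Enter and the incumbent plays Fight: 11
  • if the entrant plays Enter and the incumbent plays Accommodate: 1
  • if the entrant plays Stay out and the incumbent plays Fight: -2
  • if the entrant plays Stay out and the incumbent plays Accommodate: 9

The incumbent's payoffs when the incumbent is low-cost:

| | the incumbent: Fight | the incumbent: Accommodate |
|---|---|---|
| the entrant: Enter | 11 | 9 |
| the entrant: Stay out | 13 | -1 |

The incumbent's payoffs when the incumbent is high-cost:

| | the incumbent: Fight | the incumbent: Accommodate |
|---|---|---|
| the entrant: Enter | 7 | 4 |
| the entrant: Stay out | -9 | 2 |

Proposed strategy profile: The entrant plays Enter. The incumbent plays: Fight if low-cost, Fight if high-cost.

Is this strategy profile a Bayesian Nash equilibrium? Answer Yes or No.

Yes

A profile is a BNE iff every type of every player is best-responding given beliefs about the other side.
The entrant plays Enter: E[Enter] = 1/4·(11) + 3/4·(11) = 11; E[Stay out] = -2. Best-responding. ✓
The incumbent (cost type low-cost), facing Enter: Fight gives 11, Accommodate gives 9. Proposed Fight is best. ✓
The incumbent (cost type high-cost), facing Enter: Fight gives 7, Accommodate gives 4. Proposed Fight is best. ✓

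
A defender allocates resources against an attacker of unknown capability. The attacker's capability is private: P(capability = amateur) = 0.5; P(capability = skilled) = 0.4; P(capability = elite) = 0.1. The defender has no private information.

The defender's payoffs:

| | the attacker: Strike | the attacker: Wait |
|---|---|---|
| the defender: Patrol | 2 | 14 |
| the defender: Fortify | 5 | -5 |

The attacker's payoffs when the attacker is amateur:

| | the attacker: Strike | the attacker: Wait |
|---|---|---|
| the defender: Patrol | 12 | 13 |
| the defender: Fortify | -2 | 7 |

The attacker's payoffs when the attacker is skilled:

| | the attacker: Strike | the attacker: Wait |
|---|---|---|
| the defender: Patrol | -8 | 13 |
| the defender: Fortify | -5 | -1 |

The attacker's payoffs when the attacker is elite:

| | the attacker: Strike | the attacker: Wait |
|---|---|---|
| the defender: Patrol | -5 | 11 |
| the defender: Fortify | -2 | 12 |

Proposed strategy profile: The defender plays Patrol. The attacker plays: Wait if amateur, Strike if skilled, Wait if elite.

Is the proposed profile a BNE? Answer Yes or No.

No

A profile is a BNE iff every type of every player is best-responding given beliefs about the other side.
The defender plays Patrol: E[Patrol] = 0.5·(14) + 0.4·(2) + 0.1·(14) = 9.2; E[Fortify] = -1. Best-responding. ✓
The attacker (capability amateur), facing Patrol: Strike gives 12, Wait gives 13. Proposed Wait is best. ✓
The attacker (capability skilled), facing Patrol: Strike gives -8, Wait gives 13. Proposed Strike is not best — profitable deviation exists. ✗
The attacker (capability elite), facing Patrol: Strike gives -5, Wait gives 11. Proposed Wait is best. ✓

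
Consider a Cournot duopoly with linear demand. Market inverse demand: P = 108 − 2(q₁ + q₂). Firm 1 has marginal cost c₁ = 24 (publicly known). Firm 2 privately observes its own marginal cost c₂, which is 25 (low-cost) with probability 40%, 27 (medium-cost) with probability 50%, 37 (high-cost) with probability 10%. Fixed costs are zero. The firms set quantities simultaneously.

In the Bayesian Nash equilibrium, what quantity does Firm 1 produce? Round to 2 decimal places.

14.53

Firm 2 with cost c maximizes (108 − 2(q₁+q₂) − c)·q₂, giving q₂(c) = (108 − c − 2q₁)/4.
E[c₂] = 0.4·25 + 0.5·27 + 0.1·37 = 27.2
Firm 1's FOC against E[q₂] yields q₁ = (108 − 2·24 + E[c₂])/6 = (108 − 48 + 27.2)/6 = 14.5333.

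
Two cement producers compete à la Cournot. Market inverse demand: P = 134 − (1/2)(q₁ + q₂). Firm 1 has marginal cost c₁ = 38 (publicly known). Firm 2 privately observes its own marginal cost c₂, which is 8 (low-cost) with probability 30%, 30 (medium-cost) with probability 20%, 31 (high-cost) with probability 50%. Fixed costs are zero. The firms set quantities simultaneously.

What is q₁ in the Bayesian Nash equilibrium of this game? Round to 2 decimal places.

54.60

Firm 2 with cost c maximizes (134 − (1/2)(q₁+q₂) − c)·q₂, giving q₂(c) = (134 − c − (1/2)q₁).
E[c₂] = 0.3·8 + 0.2·30 + 0.5·31 = 23.9
Firm 1's FOC against E[q₂] yields q₁ = (134 − 2·38 + E[c₂])/(3/2) = (134 − 76 + 23.9)/(3/2) = 54.6.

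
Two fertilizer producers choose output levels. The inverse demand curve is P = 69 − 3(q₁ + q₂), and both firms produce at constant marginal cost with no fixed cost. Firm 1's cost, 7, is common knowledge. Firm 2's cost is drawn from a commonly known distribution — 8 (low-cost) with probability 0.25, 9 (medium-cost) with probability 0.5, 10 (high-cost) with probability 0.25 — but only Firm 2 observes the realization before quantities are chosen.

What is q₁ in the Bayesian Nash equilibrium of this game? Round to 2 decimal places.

7.11

Type-c best response for Firm 2: q₂(c) = (69 − c)/6 − q₁/2.
Firm 1 maximizes expected profit; its first-order condition is 69 − 6q₁ − 3E[q₂] − 7 = 0.
Substituting E[q₂] and solving: E[c₂] = 9, so q₁ = (69 − 2·7 + 9)/9 = 7.11111.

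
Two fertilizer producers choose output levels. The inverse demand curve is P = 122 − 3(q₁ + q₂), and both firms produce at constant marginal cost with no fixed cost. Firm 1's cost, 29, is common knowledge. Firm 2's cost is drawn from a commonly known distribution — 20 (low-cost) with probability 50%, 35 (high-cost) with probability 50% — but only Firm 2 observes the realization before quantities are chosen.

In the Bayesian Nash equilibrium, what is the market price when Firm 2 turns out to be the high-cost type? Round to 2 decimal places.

Type-c best response for Firm 2: q₂(c) = (122 − c)/6 − q₁/2.
Firm 1 maximizes expected profit; its first-order condition is 122 − 6q₁ − 3E[q₂] − 29 = 0.
Substituting E[q₂] and solving: E[c₂] = 27.5, so q₁ = (122 − 2·29 + 27.5)/9 = 10.1667.
q₂(high-cost) = 9.41667, so P = 122 − 3·(10.1667 + 9.41667) = 63.25.

63.25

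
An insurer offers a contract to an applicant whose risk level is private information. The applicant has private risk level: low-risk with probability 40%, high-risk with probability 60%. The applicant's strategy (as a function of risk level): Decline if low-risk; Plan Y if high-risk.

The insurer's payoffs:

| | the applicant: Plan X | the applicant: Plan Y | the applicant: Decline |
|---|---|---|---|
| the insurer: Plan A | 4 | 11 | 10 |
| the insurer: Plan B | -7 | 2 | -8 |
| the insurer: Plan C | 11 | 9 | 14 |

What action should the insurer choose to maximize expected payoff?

Compute the insurer's expected payoff for each action, taking the expectation over the applicant's type.
E[Plan A] = 0.4·(10) + 0.6·(11) = 10.6
E[Plan B] = 0.4·(-8) + 0.6·(2) = -2
E[Plan C] = 0.4·(14) + 0.6·(9) = 11
Best response: Plan C (11 is the largest).

Plan C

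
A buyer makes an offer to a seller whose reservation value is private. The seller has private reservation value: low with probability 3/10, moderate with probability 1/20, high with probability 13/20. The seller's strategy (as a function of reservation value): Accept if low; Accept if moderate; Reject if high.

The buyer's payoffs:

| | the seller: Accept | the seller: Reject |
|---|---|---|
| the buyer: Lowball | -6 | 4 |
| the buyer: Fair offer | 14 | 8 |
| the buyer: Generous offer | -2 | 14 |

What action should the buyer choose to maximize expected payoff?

E[Lowball] = 3/10·(-6) + 1/20·(-6) + 13/20·(4) = 1/2
E[Fair offer] = 3/10·(14) + 1/20·(14) + 13/20·(8) = 101/10
E[Generous offer] = 3/10·(-2) + 1/20·(-2) + 13/20·(14) = 42/5
Best response: Fair offer (101/10 is the largest).

Fair offer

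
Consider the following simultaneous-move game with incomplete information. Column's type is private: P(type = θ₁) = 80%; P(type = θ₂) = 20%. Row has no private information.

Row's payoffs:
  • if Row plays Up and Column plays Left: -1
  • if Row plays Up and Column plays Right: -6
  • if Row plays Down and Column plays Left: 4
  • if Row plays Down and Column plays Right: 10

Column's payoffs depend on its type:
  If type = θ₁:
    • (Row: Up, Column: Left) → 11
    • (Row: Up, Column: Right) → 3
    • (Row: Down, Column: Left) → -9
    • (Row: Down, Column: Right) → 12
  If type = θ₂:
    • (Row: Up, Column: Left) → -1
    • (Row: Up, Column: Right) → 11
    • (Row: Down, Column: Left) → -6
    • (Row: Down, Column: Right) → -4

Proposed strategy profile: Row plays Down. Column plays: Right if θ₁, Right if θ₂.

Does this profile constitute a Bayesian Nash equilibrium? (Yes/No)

Row plays Down: E[Down] = 0.8·(10) + 0.2·(10) = 10; E[Up] = -6. Best-responding. ✓
Column (type θ₁), facing Down: Left gives -9, Right gives 12. Proposed Right is best. ✓
Column (type θ₂), facing Down: Left gives -6, Right gives -4. Proposed Right is best. ✓

Yes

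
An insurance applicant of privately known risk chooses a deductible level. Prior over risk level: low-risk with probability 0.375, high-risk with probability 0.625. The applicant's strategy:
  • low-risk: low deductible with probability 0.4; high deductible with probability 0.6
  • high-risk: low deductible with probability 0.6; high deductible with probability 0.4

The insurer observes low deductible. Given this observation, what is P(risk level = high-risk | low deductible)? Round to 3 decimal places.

Apply Bayes' rule using the sender's strategy as the likelihood.
P(low deductible) = 0.375·0.4 + 0.625·0.6 = 0.525
P(high-risk | low deductible) = (0.625·0.6) / 0.525 = 0.375 / 0.525 = 0.714286

0.714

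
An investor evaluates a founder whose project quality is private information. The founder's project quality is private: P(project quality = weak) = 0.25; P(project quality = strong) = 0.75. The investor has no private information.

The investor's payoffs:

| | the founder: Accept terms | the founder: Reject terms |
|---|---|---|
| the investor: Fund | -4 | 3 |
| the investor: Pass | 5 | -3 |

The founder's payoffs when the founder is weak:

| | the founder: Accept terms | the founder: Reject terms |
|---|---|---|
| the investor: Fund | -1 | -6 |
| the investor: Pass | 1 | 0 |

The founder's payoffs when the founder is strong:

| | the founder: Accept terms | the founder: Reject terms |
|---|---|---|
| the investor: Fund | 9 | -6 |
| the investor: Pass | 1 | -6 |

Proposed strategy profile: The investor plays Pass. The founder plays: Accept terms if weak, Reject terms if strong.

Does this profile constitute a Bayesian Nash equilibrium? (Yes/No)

No

The investor plays Pass: E[Pass] = 0.25·(5) + 0.75·(-3) = -1; E[Fund] = 1.25. Not best-responding. ✗
The founder (project quality weak), facing Pass: Accept terms gives 1, Reject terms gives 0. Proposed Accept terms is best. ✓
The founder (project quality strong), facing Pass: Accept terms gives 1, Reject terms gives -6. Proposed Reject terms is not best — profitable deviation exists. ✗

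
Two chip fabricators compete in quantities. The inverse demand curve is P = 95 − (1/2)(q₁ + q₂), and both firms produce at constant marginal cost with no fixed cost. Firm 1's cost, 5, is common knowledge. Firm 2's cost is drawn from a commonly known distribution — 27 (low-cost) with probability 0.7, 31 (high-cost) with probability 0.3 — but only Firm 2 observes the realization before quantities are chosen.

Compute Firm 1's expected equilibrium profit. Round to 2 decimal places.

Type-c best response for Firm 2: q₂(c) = (95 − c) − q₁/2.
Firm 1 maximizes expected profit; its first-order condition is 95 − q₁ − (1/2)E[q₂] − 5 = 0.
Substituting E[q₂] and solving: E[c₂] = 28.2, so q₁ = (95 − 2·5 + 28.2)/(3/2) = 75.4667.
E[P] = 95 − (1/2)·(q₁ + E[q₂]) = 42.7333; Firm 1's expected profit = (E[P] − 5)·q₁ = (42.7333 − 5)·75.4667 = 2847.61.

2847.61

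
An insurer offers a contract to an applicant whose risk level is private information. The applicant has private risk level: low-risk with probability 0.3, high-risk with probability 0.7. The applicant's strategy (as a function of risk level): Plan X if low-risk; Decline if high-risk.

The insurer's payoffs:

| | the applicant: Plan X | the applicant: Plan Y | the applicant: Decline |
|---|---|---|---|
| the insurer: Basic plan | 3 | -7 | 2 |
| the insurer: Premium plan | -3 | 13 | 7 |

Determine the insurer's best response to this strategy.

Premium plan

Compute the insurer's expected payoff for each action, taking the expectation over the applicant's type.
E[Basic plan] = 0.3·(3) + 0.7·(2) = 2.3
E[Premium plan] = 0.3·(-3) + 0.7·(7) = 4
Best response: Premium plan (4 is the largest).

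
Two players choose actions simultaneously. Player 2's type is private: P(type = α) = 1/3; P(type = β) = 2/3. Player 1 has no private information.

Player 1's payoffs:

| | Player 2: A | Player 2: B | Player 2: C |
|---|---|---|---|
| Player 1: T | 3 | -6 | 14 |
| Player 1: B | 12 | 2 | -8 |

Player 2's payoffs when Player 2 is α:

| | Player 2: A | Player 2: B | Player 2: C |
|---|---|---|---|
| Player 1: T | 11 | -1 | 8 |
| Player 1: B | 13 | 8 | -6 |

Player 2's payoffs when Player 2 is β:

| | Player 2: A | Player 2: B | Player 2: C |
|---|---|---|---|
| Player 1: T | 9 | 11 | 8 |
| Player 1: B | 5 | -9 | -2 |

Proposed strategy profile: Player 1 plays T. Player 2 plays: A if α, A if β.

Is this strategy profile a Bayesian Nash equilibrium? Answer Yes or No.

No

A profile is a BNE iff every type of every player is best-responding given beliefs about the other side.
Player 1 plays T: E[T] = 1/3·(3) + 2/3·(3) = 3; E[B] = 12. Not best-responding. ✗
Player 2 (type α), facing T: A gives 11, B gives -1, C gives 8. Proposed A is best. ✓
Player 2 (type β), facing T: A gives 9, B gives 11, C gives 8. Proposed A is not best — profitable deviation exists. ✗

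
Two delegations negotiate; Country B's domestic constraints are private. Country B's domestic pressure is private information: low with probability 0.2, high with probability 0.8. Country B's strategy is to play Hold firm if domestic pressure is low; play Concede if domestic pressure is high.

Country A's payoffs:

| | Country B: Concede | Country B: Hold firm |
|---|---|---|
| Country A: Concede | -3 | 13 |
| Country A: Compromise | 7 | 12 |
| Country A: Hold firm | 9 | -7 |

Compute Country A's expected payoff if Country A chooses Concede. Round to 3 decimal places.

0.200

E[Concede] = 0.2·13 + 0.8·(-3) = 2.6 + (-2.4) = 0.2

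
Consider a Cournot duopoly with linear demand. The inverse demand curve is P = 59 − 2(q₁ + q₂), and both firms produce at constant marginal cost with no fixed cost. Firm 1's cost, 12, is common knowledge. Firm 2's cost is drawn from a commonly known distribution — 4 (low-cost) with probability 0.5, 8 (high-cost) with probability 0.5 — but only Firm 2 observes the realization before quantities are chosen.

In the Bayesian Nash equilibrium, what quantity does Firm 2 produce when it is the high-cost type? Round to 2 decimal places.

Type-c best response for Firm 2: q₂(c) = (59 − c)/4 − q₁/2.
Firm 1 maximizes expected profit; its first-order condition is 59 − 4q₁ − 2E[q₂] − 12 = 0.
Substituting E[q₂] and solving: E[c₂] = 6, so q₁ = (59 − 2·12 + 6)/6 = 6.83333.
q₂(high-cost) = (59 − 8 − 2·6.83333)/4 = 9.33333.

9.33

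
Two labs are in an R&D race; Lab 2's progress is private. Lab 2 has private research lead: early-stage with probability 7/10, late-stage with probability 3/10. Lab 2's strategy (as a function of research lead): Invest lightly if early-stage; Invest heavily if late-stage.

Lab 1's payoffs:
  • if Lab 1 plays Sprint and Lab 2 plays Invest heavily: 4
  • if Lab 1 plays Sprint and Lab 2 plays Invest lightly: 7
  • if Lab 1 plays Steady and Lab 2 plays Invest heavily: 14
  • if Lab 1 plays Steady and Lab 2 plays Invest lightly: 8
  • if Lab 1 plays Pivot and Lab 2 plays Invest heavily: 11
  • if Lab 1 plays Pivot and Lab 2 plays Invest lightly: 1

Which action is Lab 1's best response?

Compute Lab 1's expected payoff for each action, taking the expectation over Lab 2's type.
E[Sprint] = 7/10·(7) + 3/10·(4) = 61/10
E[Steady] = 7/10·(8) + 3/10·(14) = 49/5
E[Pivot] = 7/10·(1) + 3/10·(11) = 4
Best response: Steady (49/5 is the largest).

Steady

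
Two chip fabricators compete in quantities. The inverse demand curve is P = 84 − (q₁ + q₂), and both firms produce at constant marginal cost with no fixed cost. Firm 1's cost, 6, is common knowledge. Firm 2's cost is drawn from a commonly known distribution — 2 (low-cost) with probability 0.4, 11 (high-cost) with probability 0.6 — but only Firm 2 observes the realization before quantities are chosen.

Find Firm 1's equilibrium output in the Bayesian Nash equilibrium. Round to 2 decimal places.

Firm 2 with cost c maximizes (84 − (q₁+q₂) − c)·q₂, giving q₂(c) = (84 − c − q₁)/2.
E[c₂] = 0.4·2 + 0.6·11 = 7.4
Firm 1's FOC against E[q₂] yields q₁ = (84 − 2·6 + E[c₂])/3 = (84 − 12 + 7.4)/3 = 26.4667.

26.47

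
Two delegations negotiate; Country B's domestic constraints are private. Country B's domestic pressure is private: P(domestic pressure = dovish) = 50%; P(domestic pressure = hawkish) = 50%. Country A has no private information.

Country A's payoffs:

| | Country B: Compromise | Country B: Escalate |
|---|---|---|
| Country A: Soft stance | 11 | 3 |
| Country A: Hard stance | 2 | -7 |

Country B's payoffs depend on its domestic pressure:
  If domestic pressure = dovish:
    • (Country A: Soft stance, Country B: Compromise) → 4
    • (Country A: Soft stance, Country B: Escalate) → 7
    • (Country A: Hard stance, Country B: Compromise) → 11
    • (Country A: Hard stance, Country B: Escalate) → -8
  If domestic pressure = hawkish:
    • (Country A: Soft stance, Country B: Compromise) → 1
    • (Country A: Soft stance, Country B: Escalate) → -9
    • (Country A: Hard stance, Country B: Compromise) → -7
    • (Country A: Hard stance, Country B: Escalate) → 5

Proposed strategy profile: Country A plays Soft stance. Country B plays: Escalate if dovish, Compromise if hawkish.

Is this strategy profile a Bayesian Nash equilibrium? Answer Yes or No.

A profile is a BNE iff every type of every player is best-responding given beliefs about the other side.
Country A plays Soft stance: E[Soft stance] = 0.5·(3) + 0.5·(11) = 7; E[Hard stance] = -2.5. Best-responding. ✓
Country B (domestic pressure dovish), facing Soft stance: Compromise gives 4, Escalate gives 7. Proposed Escalate is best. ✓
Country B (domestic pressure hawkish), facing Soft stance: Compromise gives 1, Escalate gives -9. Proposed Compromise is best. ✓

Yes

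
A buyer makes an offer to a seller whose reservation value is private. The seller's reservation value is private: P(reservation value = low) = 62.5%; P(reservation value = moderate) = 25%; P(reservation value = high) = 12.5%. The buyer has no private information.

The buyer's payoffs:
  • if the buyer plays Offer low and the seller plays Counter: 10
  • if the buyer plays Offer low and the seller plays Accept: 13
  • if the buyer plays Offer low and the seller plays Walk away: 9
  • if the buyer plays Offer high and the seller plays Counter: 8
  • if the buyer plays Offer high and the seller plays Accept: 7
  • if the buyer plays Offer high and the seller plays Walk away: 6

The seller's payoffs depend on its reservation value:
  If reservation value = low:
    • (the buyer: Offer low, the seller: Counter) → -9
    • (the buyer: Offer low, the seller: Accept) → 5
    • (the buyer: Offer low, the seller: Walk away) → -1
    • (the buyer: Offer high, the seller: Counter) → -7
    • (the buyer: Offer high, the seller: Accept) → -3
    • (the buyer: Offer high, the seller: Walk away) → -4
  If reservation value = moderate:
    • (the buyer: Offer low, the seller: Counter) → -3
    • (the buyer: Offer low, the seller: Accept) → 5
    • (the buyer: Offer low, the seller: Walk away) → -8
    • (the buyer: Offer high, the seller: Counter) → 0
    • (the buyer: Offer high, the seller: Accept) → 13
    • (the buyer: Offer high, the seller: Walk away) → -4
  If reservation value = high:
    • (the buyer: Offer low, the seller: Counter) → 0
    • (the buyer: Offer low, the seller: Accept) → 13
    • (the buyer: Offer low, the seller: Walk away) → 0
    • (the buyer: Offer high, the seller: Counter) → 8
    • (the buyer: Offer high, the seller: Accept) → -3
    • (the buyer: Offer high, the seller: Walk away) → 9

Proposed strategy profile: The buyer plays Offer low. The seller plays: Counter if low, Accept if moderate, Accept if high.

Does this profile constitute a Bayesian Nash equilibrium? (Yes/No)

A profile is a BNE iff every type of every player is best-responding given beliefs about the other side.
The buyer plays Offer low: E[Offer low] = 0.625·(10) + 0.25·(13) + 0.125·(13) = 11.125; E[Offer high] = 7.625. Best-responding. ✓
The seller (reservation value low), facing Offer low: Counter gives -9, Accept gives 5, Walk away gives -1. Proposed Counter is not best — profitable deviation exists. ✗
The seller (reservation value moderate), facing Offer low: Counter gives -3, Accept gives 5, Walk away gives -8. Proposed Accept is best. ✓
The seller (reservation value high), facing Offer low: Counter gives 0, Accept gives 13, Walk away gives 0. Proposed Accept is best. ✓

No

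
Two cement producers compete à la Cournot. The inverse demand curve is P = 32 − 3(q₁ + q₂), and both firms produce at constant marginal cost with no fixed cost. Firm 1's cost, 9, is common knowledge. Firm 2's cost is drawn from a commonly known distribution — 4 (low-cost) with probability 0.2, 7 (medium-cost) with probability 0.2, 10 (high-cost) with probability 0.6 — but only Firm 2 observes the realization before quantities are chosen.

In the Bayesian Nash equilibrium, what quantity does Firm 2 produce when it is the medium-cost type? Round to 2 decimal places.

Firm 2 with cost c maximizes (32 − 3(q₁+q₂) − c)·q₂, giving q₂(c) = (32 − c − 3q₁)/6.
E[c₂] = 0.2·4 + 0.2·7 + 0.6·10 = 8.2
Firm 1's FOC against E[q₂] yields q₁ = (32 − 2·9 + E[c₂])/9 = (32 − 18 + 8.2)/9 = 2.46667.
q₂(medium-cost) = (32 − 7 − 3·2.46667)/6 = 2.93333.

2.93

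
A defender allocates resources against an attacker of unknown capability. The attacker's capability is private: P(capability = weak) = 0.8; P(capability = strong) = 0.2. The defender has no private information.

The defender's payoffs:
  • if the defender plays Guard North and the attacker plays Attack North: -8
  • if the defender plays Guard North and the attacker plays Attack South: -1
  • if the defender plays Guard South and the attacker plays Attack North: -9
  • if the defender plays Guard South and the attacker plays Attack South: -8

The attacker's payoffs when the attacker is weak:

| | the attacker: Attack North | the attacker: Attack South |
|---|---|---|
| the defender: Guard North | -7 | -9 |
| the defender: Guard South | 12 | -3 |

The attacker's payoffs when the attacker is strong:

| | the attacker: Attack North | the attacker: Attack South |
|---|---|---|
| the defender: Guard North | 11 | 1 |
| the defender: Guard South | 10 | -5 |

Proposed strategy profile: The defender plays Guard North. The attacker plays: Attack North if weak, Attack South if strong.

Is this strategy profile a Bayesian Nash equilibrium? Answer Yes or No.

The defender plays Guard North: E[Guard North] = 0.8·(-8) + 0.2·(-1) = -6.6; E[Guard South] = -8.8. Best-responding. ✓
The attacker (capability weak), facing Guard North: Attack North gives -7, Attack South gives -9. Proposed Attack North is best. ✓
The attacker (capability strong), facing Guard North: Attack North gives 11, Attack South gives 1. Proposed Attack South is not best — profitable deviation exists. ✗

No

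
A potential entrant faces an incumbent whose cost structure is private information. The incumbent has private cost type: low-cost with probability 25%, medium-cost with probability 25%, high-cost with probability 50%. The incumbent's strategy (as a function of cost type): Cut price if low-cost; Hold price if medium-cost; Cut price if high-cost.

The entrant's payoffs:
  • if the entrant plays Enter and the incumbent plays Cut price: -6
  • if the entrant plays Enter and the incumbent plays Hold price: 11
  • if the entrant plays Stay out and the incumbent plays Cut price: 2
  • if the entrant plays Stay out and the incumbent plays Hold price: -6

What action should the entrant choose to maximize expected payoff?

Compute the entrant's expected payoff for each action, taking the expectation over the incumbent's type.
E[Enter] = 0.25·(-6) + 0.25·(11) + 0.5·(-6) = -1.75
E[Stay out] = 0.25·(2) + 0.25·(-6) + 0.5·(2) = 0
Best response: Stay out (0 is the largest).

Stay out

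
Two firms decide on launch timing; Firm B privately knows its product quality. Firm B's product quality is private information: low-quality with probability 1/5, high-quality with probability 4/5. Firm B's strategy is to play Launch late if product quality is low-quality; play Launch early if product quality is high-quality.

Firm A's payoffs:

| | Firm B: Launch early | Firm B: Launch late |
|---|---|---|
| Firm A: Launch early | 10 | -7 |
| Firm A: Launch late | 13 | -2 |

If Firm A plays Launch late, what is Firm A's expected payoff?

E[Launch late] = 1/5·(-2) + 4/5·13 = (-2/5) + 52/5 = 10

10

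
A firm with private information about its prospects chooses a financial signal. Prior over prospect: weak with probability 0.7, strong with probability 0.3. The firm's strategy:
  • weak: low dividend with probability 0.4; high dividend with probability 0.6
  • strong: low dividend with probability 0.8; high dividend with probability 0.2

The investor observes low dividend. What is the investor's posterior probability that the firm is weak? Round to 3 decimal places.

P(low dividend) = 0.7·0.4 + 0.3·0.8 = 0.52
P(weak | low dividend) = (0.7·0.4) / 0.52 = 0.28 / 0.52 = 0.538462

0.538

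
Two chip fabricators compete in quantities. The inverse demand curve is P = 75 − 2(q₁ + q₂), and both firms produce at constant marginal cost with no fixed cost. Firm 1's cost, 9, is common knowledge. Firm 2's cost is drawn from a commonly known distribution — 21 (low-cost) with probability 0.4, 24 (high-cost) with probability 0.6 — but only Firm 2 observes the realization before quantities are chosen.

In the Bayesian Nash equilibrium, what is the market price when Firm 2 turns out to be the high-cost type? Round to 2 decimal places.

36.20

Type-c best response for Firm 2: q₂(c) = (75 − c)/4 − q₁/2.
Firm 1 maximizes expected profit; its first-order condition is 75 − 4q₁ − 2E[q₂] − 9 = 0.
Substituting E[q₂] and solving: E[c₂] = 22.8, so q₁ = (75 − 2·9 + 22.8)/6 = 13.3.
q₂(high-cost) = 6.1, so P = 75 − 2·(13.3 + 6.1) = 36.2.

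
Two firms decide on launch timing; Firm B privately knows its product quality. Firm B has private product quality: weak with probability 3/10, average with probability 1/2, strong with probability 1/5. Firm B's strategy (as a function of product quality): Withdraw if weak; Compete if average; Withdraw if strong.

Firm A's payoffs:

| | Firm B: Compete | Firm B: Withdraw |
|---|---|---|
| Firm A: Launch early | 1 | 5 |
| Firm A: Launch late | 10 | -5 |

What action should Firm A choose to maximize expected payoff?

Launch early

Compute Firm A's expected payoff for each action, taking the expectation over Firm B's type.
E[Launch early] = 3/10·(5) + 1/2·(1) + 1/5·(5) = 3
E[Launch late] = 3/10·(-5) + 1/2·(10) + 1/5·(-5) = 5/2
Best response: Launch early (3 is the largest).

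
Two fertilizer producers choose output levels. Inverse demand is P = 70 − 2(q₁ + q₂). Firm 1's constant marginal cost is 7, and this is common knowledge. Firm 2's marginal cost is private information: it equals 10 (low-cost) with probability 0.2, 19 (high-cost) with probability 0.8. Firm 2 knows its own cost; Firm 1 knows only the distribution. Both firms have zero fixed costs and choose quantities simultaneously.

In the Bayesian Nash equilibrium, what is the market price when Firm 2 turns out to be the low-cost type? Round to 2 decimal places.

Type-c best response for Firm 2: q₂(c) = (70 − c)/4 − q₁/2.
Firm 1 maximizes expected profit; its first-order condition is 70 − 4q₁ − 2E[q₂] − 7 = 0.
Substituting E[q₂] and solving: E[c₂] = 17.2, so q₁ = (70 − 2·7 + 17.2)/6 = 12.2.
q₂(low-cost) = 8.9, so P = 70 − 2·(12.2 + 8.9) = 27.8.

27.80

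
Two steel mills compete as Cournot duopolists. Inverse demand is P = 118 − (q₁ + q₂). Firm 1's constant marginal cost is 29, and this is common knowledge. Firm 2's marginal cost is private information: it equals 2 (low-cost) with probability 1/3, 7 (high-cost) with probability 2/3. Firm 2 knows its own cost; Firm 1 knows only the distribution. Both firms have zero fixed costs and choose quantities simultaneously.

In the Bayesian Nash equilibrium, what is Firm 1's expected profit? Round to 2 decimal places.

Type-c best response for Firm 2: q₂(c) = (118 − c)/2 − q₁/2.
Firm 1 maximizes expected profit; its first-order condition is 118 − 2q₁ − E[q₂] − 29 = 0.
Substituting E[q₂] and solving: E[c₂] = 5.33333, so q₁ = (118 − 2·29 + 5.33333)/3 = 21.7778.
E[P] = 118 − (q₁ + E[q₂]) = 50.7778; Firm 1's expected profit = (E[P] − 29)·q₁ = (50.7778 − 29)·21.7778 = 474.272.

474.27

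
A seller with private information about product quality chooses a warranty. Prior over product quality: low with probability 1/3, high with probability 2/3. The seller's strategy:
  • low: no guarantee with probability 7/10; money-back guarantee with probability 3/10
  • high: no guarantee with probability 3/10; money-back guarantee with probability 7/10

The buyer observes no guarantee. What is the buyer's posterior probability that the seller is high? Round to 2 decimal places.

0.46

Apply Bayes' rule using the sender's strategy as the likelihood.
P(no guarantee) = (1/3)·(7/10) + (2/3)·(3/10) = 13/30
P(high | no guarantee) = ((2/3)·(3/10)) / (13/30) = (1/5) / (13/30) = 6/13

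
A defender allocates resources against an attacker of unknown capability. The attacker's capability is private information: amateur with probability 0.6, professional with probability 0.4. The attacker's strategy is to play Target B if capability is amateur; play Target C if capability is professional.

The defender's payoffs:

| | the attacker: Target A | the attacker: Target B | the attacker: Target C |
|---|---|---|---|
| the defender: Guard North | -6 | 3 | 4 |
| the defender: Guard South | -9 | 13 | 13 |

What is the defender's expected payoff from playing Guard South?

13

E[Guard South] = 0.6·13 + 0.4·13 = 7.8 + 5.2 = 13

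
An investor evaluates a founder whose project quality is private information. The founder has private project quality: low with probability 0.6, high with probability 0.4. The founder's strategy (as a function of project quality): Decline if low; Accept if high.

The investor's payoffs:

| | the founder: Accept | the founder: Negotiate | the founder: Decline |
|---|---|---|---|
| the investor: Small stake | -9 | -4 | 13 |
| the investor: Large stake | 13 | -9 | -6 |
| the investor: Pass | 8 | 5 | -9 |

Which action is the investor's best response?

E[Small stake] = 0.6·(13) + 0.4·(-9) = 4.2
E[Large stake] = 0.6·(-6) + 0.4·(13) = 1.6
E[Pass] = 0.6·(-9) + 0.4·(8) = -2.2
Best response: Small stake (4.2 is the largest).

Small stake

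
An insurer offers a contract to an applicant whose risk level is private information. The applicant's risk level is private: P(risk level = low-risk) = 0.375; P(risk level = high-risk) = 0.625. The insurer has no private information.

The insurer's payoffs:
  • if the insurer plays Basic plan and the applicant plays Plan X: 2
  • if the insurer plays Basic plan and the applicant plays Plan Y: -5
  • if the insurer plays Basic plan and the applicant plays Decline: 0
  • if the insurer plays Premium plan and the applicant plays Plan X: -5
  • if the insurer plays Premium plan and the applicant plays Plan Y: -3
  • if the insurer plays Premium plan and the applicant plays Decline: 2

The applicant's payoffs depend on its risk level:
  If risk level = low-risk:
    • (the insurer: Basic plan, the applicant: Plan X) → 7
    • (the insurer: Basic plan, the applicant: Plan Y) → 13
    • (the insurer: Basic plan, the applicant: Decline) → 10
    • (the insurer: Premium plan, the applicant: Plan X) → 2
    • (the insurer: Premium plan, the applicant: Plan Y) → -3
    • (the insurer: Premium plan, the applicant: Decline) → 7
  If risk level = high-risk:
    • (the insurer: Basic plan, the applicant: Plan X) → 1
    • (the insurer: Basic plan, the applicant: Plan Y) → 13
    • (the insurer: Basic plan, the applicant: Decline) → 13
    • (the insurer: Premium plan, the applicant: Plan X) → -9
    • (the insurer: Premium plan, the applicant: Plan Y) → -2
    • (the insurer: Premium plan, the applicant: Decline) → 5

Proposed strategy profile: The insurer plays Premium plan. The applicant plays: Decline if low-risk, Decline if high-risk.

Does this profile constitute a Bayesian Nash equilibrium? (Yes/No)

The insurer plays Premium plan: E[Premium plan] = 0.375·(2) + 0.625·(2) = 2; E[Basic plan] = 0. Best-responding. ✓
The applicant (risk level low-risk), facing Premium plan: Plan X gives 2, Plan Y gives -3, Decline gives 7. Proposed Decline is best. ✓
The applicant (risk level high-risk), facing Premium plan: Plan X gives -9, Plan Y gives -2, Decline gives 5. Proposed Decline is best. ✓

Yes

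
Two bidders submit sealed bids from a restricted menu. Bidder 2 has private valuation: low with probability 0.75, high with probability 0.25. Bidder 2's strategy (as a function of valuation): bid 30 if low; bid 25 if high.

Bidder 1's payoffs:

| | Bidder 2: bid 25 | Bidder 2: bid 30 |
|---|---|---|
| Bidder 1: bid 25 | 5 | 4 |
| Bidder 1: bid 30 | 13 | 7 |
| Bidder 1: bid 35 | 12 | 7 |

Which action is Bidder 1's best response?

Compute Bidder 1's expected payoff for each action, taking the expectation over Bidder 2's type.
E[bid 25] = 0.75·(4) + 0.25·(5) = 4.25
E[bid 30] = 0.75·(7) + 0.25·(13) = 8.5
E[bid 35] = 0.75·(7) + 0.25·(12) = 8.25
Best response: bid 30 (8.5 is the largest).

bid 30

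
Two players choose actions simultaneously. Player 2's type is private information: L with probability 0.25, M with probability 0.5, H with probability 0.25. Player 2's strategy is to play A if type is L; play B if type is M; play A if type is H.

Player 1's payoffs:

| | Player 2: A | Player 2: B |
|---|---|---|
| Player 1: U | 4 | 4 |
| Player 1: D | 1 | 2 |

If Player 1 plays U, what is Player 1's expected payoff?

E[U] = 0.25·4 + 0.5·4 + 0.25·4 = 1 + 2 + 1 = 4

4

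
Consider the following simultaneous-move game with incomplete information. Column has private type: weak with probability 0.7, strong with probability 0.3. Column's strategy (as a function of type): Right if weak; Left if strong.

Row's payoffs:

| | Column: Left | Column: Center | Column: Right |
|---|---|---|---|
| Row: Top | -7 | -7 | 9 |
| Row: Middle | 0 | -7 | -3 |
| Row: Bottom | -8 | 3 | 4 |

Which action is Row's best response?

Top

Compute Row's expected payoff for each action, taking the expectation over Column's type.
E[Top] = 0.7·(9) + 0.3·(-7) = 4.2
E[Middle] = 0.7·(-3) + 0.3·(0) = -2.1
E[Bottom] = 0.7·(4) + 0.3·(-8) = 0.4
Best response: Top (4.2 is the largest).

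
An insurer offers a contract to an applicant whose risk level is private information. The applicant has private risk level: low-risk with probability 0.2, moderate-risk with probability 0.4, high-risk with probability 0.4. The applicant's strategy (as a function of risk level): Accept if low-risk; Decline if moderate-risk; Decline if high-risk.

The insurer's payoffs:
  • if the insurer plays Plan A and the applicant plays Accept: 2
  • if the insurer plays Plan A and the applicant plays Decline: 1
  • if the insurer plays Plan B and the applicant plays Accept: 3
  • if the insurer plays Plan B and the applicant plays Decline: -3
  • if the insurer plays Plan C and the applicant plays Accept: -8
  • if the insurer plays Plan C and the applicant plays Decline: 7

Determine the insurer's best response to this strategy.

Plan C

E[Plan A] = 0.2·(2) + 0.4·(1) + 0.4·(1) = 1.2
E[Plan B] = 0.2·(3) + 0.4·(-3) + 0.4·(-3) = -1.8
E[Plan C] = 0.2·(-8) + 0.4·(7) + 0.4·(7) = 4
Best response: Plan C (4 is the largest).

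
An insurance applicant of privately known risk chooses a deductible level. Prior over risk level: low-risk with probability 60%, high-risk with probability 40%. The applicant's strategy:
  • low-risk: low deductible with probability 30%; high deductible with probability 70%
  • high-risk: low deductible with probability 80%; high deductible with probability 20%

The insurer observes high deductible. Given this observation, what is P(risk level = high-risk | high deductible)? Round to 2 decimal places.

0.16

Apply Bayes' rule using the sender's strategy as the likelihood.
P(high deductible) = 0.6·0.7 + 0.4·0.2 = 0.5
P(high-risk | high deductible) = (0.4·0.2) / 0.5 = 0.08 / 0.5 = 0.16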